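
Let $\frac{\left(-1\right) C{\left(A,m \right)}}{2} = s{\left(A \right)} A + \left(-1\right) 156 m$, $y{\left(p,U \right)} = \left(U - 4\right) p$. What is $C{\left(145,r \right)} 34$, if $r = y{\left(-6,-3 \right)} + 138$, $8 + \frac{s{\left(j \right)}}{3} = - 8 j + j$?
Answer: $32169780$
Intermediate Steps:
$y{\left(p,U \right)} = p \left(-4 + U\right)$ ($y{\left(p,U \right)} = \left(-4 + U\right) p = p \left(-4 + U\right)$)
$s{\left(j \right)} = -24 - 21 j$ ($s{\left(j \right)} = -24 + 3 \left(- 8 j + j\right) = -24 + 3 \left(- 7 j\right) = -24 - 21 j$)
$r = 180$ ($r = - 6 \left(-4 - 3\right) + 138 = \left(-6\right) \left(-7\right) + 138 = 42 + 138 = 180$)
$C{\left(A,m \right)} = 312 m - 2 A \left(-24 - 21 A\right)$ ($C{\left(A,m \right)} = - 2 \left(\left(-24 - 21 A\right) A + \left(-1\right) 156 m\right) = - 2 \left(A \left(-24 - 21 A\right) - 156 m\right) = - 2 \left(- 156 m + A \left(-24 - 21 A\right)\right) = 312 m - 2 A \left(-24 - 21 A\right)$)
$C{\left(145,r \right)} 34 = \left(312 \cdot 180 + 6 \cdot 145 \left(8 + 7 \cdot 145\right)\right) 34 = \left(56160 + 6 \cdot 145 \left(8 + 1015\right)\right) 34 = \left(56160 + 6 \cdot 145 \cdot 1023\right) 34 = \left(56160 + 890010\right) 34 = 946170 \cdot 34 = 32169780$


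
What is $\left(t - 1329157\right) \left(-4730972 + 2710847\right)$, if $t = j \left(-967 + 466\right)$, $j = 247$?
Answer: $2935047693000$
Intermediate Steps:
$t = -123747$ ($t = 247 \left(-967 + 466\right) = 247 \left(-501\right) = -123747$)
$\left(t - 1329157\right) \left(-4730972 + 2710847\right) = \left(-123747 - 1329157\right) \left(-4730972 + 2710847\right) = \left(-1452904\right) \left(-2020125\right) = 2935047693000$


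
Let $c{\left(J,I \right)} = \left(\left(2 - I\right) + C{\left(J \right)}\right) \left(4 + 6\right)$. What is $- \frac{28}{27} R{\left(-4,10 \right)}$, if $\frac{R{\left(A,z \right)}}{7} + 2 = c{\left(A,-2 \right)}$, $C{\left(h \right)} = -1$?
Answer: $- \frac{5488}{27} \approx -203.26$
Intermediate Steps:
$c{\left(J,I \right)} = 10 - 10 I$ ($c{\left(J,I \right)} = \left(\left(2 - I\right) - 1\right) \left(4 + 6\right) = \left(1 - I\right) 10 = 10 - 10 I$)
$R{\left(A,z \right)} = 196$ ($R{\left(A,z \right)} = -14 + 7 \left(10 - -20\right) = -14 + 7 \left(10 + 20\right) = -14 + 7 \cdot 30 = -14 + 210 = 196$)
$- \frac{28}{27} R{\left(-4,10 \right)} = - \frac{28}{27} \cdot 196 = \left(-28\right) \frac{1}{27} \cdot 196 = \left(- \frac{28}{27}\right) 196 = - \frac{5488}{27}$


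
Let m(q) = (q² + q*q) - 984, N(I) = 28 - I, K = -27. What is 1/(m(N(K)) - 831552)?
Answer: -1/826486 ≈ -1.2099e-6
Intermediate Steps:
m(q) = -984 + 2*q² (m(q) = (q² + q²) - 984 = 2*q² - 984 = -984 + 2*q²)
1/(m(N(K)) - 831552) = 1/((-984 + 2*(28 - 1*(-27))²) - 831552) = 1/((-984 + 2*(28 + 27)²) - 831552) = 1/((-984 + 2*55²) - 831552) = 1/((-984 + 2*3025) - 831552) = 1/((-984 + 6050) - 831552) = 1/(5066 - 831552) = 1/(-826486) = -1/826486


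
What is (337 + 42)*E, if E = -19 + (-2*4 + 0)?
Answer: -10233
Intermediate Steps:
E = -27 (E = -19 + (-8 + 0) = -19 - 8 = -27)
(337 + 42)*E = (337 + 42)*(-27) = 379*(-27) = -10233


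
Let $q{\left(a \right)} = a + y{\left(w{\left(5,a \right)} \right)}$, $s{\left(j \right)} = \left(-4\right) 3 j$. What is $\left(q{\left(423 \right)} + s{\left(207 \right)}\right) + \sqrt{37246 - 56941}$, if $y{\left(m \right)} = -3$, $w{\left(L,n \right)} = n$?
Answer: $-2064 + i \sqrt{19695} \approx -2064.0 + 140.34 i$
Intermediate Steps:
$s{\left(j \right)} = - 12 j$
$q{\left(a \right)} = -3 + a$ ($q{\left(a \right)} = a - 3 = -3 + a$)
$\left(q{\left(423 \right)} + s{\left(207 \right)}\right) + \sqrt{37246 - 56941} = \left(\left(-3 + 423\right) - 2484\right) + \sqrt{37246 - 56941} = \left(420 - 2484\right) + \sqrt{-19695} = -2064 + i \sqrt{19695}$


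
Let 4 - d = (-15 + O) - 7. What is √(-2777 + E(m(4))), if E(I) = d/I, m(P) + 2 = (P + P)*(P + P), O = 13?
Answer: 3*I*√1185998/62 ≈ 52.695*I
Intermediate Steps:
m(P) = -2 + 4*P² (m(P) = -2 + (P + P)*(P + P) = -2 + (2*P)*(2*P) = -2 + 4*P²)
d = 13 (d = 4 - ((-15 + 13) - 7) = 4 - (-2 - 7) = 4 - 1*(-9) = 4 + 9 = 13)
E(I) = 13/I
√(-2777 + E(m(4))) = √(-2777 + 13/(-2 + 4*4²)) = √(-2777 + 13/(-2 + 4*16)) = √(-2777 + 13/(-2 + 64)) = √(-2777 + 13/62) = √(-172161/62) = 3*I*√1185998/62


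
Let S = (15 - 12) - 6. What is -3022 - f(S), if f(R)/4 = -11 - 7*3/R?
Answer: -3006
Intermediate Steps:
S = -3 (S = 3 - 6 = -3)
f(R) = -44 - 84/R (f(R) = 4*(-11 - 7*3/R) = 4*(-11 - 21/R) = -44 - 84/R)
-3022 - f(S) = -3022 - (-44 - 84/(-3)) = -3022 - (-44 - 84*(-⅓)) = -3022 - (-44 + 28) = -3022 - 1*(-16) = -3022 + 16 = -3006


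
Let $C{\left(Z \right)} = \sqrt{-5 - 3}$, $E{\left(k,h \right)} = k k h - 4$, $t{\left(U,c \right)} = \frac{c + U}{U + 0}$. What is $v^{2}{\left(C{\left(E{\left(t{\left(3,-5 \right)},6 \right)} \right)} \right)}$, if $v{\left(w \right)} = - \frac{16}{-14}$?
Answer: $\frac{64}{49} \approx 1.3061$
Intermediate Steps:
$t{\left(U,c \right)} = \frac{U + c}{U}$
$E{\left(k,h \right)} = -4 + h k^{2}$ ($E{\left(k,h \right)} = k^{2} h - 4 = h k^{2} - 4 = -4 + h k^{2}$)
$C{\left(Z \right)} = 2 i \sqrt{2}$ ($C{\left(Z \right)} = \sqrt{-8} = 2 i \sqrt{2}$)
$v{\left(w \right)} = \frac{8}{7}$ ($v{\left(w \right)} = \left(-16\right) \left(- \frac{1}{14}\right) = \frac{8}{7}$)
$v^{2}{\left(C{\left(E{\left(t{\left(3,-5 \right)},6 \right)} \right)} \right)} = \left(\frac{8}{7}\right)^{2} = \frac{64}{49}$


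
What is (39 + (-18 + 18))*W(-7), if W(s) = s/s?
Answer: 39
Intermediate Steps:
W(s) = 1
(39 + (-18 + 18))*W(-7) = (39 + (-18 + 18))*1 = (39 + 0)*1 = 39*1 = 39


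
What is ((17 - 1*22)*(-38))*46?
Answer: 8740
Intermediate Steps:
((17 - 1*22)*(-38))*46 = ((17 - 22)*(-38))*46 = -5*(-38)*46 = 190*46 = 8740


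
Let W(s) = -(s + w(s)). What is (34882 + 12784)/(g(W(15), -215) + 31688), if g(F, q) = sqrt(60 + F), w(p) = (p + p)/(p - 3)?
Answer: 177698848/118132859 - 47666*sqrt(170)/2008258603 ≈ 1.5039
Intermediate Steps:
w(p) = 2*p/(-3 + p) (w(p) = (2*p)/(-3 + p) = 2*p/(-3 + p))
W(s) = -s - 2*s/(-3 + s) (W(s) = -(s + 2*s/(-3 + s)) = -s - 2*s/(-3 + s))
(34882 + 12784)/(g(W(15), -215) + 31688) = (34882 + 12784)/(sqrt(60 + 15*(1 - 1*15)/(-3 + 15)) + 31688) = 47666/(sqrt(60 + 15*(1 - 15)/12) + 31688) = 47666/(sqrt(60 + 15*(1/12)*(-14)) + 31688) = 47666/(sqrt(60 - 35/2) + 31688) = 47666/(sqrt(85/2) + 31688) = 47666/(sqrt(170)/2 + 31688) = 47666/(31688 + sqrt(170)/2)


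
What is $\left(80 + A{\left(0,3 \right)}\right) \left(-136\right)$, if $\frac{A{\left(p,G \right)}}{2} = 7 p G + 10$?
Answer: $-13600$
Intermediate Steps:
$A{\left(p,G \right)} = 20 + 14 G p$ ($A{\left(p,G \right)} = 2 \left(7 p G + 10\right) = 2 \left(7 G p + 10\right) = 2 \left(10 + 7 G p\right) = 20 + 14 G p$)
$\left(80 + A{\left(0,3 \right)}\right) \left(-136\right) = \left(80 + \left(20 + 14 \cdot 3 \cdot 0\right)\right) \left(-136\right) = \left(80 + \left(20 + 0\right)\right) \left(-136\right) = \left(80 + 20\right) \left(-136\right) = 100 \left(-136\right) = -13600$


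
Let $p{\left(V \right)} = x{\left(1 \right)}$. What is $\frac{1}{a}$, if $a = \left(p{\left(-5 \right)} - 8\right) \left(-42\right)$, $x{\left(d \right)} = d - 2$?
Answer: $\frac{1}{378} \approx 0.0026455$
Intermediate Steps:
$x{\left(d \right)} = -2 + d$
$p{\left(V \right)} = -1$ ($p{\left(V \right)} = -2 + 1 = -1$)
$a = 378$ ($a = \left(-1 - 8\right) \left(-42\right) = \left(-9\right) \left(-42\right) = 378$)
$\frac{1}{a} = \frac{1}{378}$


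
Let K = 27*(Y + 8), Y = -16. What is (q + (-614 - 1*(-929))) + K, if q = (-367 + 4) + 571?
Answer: 307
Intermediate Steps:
K = -216 (K = 27*(-16 + 8) = 27*(-8) = -216)
q = 208 (q = -363 + 571 = 208)
(q + (-614 - 1*(-929))) + K = (208 + (-614 - 1*(-929))) - 216 = (208 + (-614 + 929)) - 216 = (208 + 315) - 216 = 523 - 216 = 307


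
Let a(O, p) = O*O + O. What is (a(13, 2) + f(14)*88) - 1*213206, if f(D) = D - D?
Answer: -213024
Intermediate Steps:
f(D) = 0
a(O, p) = O + O² (a(O, p) = O² + O = O + O²)
(a(13, 2) + f(14)*88) - 1*213206 = (13*(1 + 13) + 0*88) - 1*213206 = (13*14 + 0) - 213206 = (182 + 0) - 213206 = 182 - 213206 = -213024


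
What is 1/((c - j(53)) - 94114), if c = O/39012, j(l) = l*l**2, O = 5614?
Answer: -19506/4739779639 ≈ -4.1154e-6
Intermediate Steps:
j(l) = l**3
c = 2807/19506 (c = 5614/39012 = 5614*(1/39012) = 2807/19506 ≈ 0.14390)
1/((c - j(53)) - 94114) = 1/((2807/19506 - 1*53**3) - 94114) = 1/((2807/19506 - 1*148877) - 94114) = 1/((2807/19506 - 148877) - 94114) = 1/(-2903991955/19506 - 94114) = 1/(-4739779639/19506) = -19506/4739779639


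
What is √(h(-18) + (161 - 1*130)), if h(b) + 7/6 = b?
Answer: √426/6 ≈ 3.4400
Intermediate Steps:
h(b) = -7/6 + b
√(h(-18) + (161 - 1*130)) = √((-7/6 - 18) + (161 - 1*130)) = √(-115/6 + (161 - 130)) = √(-115/6 + 31) = √(71/6) = √426/6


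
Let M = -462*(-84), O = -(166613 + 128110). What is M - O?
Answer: 333531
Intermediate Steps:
O = -294723 (O = -1*294723 = -294723)
M = 38808
M - O = 38808 - 1*(-294723) = 38808 + 294723 = 333531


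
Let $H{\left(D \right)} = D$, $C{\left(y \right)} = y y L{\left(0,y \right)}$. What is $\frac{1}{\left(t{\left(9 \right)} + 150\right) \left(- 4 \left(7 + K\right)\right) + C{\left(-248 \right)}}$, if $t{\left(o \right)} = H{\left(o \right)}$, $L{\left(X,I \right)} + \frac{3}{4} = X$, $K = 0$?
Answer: $- \frac{1}{50580} \approx -1.9771 \cdot 10^{-5}$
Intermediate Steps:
$L{\left(X,I \right)} = - \frac{3}{4} + X$
$C{\left(y \right)} = - \frac{3 y^{2}}{4}$ ($C{\left(y \right)} = y y \left(- \frac{3}{4} + 0\right) = y^{2} \left(- \frac{3}{4}\right) = - \frac{3 y^{2}}{4}$)
$t{\left(o \right)} = o$
$\frac{1}{\left(t{\left(9 \right)} + 150\right) \left(- 4 \left(7 + K\right)\right) + C{\left(-248 \right)}} = \frac{1}{\left(9 + 150\right) \left(- 4 \left(7 + 0\right)\right) - \frac{3 \left(-248\right)^{2}}{4}} = \frac{1}{159 \left(\left(-4\right) 7\right) - 46128} = \frac{1}{159 \left(-28\right) - 46128} = \frac{1}{-4452 - 46128} = \frac{1}{-50580} = - \frac{1}{50580}$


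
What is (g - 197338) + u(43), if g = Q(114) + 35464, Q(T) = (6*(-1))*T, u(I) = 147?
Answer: -162411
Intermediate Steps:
Q(T) = -6*T
g = 34780 (g = -6*114 + 35464 = -684 + 35464 = 34780)
(g - 197338) + u(43) = (34780 - 197338) + 147 = -162558 + 147 = -162411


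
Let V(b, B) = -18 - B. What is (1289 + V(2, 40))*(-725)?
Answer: -892475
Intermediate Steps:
(1289 + V(2, 40))*(-725) = (1289 + (-18 - 1*40))*(-725) = (1289 + (-18 - 40))*(-725) = (1289 - 58)*(-725) = 1231*(-725) = -892475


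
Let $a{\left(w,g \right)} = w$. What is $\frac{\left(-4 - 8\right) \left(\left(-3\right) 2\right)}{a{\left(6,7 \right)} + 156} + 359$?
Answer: $\frac{3235}{9} \approx 359.44$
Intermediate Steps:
$\frac{\left(-4 - 8\right) \left(\left(-3\right) 2\right)}{a{\left(6,7 \right)} + 156} + 359 = \frac{\left(-4 - 8\right) \left(\left(-3\right) 2\right)}{6 + 156} + 359 = \frac{\left(-12\right) \left(-6\right)}{162} + 359 = \frac{1}{162} \cdot 72 + 359 = \frac{4}{9} + 359 = \frac{3235}{9}$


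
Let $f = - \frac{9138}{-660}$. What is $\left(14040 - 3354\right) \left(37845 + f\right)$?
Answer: $\frac{22250779239}{55} \approx 4.0456 \cdot 10^{8}$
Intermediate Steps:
$f = \frac{1523}{110}$ ($f = \left(-9138\right) \left(- \frac{1}{660}\right) = \frac{1523}{110} \approx 13.845$)
$\left(14040 - 3354\right) \left(37845 + f\right) = \left(14040 - 3354\right) \left(37845 + \frac{1523}{110}\right) = 10686 \cdot \frac{4164473}{110} = \frac{22250779239}{55}$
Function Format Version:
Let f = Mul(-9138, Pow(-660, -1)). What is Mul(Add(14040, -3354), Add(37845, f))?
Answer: Rational(22250779239, 55) ≈ 4.0456e+8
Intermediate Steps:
f = Rational(1523, 110) (f = Mul(-9138, Rational(-1, 660)) = Rational(1523, 110) ≈ 13.845)
Mul(Add(14040, -3354), Add(37845, f)) = Mul(Add(14040, -3354), Add(37845, Rational(1523, 110))) = Mul(10686, Rational(4164473, 110)) = Rational(22250779239, 55)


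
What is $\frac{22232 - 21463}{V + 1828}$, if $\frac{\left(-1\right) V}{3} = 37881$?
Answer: $- \frac{769}{111815} \approx -0.0068774$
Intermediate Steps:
$V = -113643$ ($V = \left(-3\right) 37881 = -113643$)
$\frac{22232 - 21463}{V + 1828} = \frac{22232 - 21463}{-113643 + 1828} = \frac{22232 - 21463}{-111815} = 769 \left(- \frac{1}{111815}\right) = - \frac{769}{111815}$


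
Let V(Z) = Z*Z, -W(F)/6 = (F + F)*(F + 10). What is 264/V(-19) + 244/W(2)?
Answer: -3013/25992 ≈ -0.11592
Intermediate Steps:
W(F) = -12*F*(10 + F) (W(F) = -6*(F + F)*(F + 10) = -6*2*F*(10 + F) = -12*F*(10 + F))
V(Z) = Z**2
264/V(-19) + 244/W(2) = 264/((-19)**2) + 244/((-12*2*(10 + 2))) = 264/361 + 244/((-12*2*12)) = 264*(1/361) + 244/(-288) = 264/361 + 244*(-1/288) = 264/361 - 61/72 = -3013/25992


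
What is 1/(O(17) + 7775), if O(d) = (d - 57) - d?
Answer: 1/7718 ≈ 0.00012957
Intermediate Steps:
O(d) = -57 (O(d) = (-57 + d) - d = -57)
1/(O(17) + 7775) = 1/(-57 + 7775) = 1/7718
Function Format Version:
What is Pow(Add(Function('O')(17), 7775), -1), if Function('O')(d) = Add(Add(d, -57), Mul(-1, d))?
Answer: Rational(1, 7718) ≈ 0.00012957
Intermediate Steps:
Function('O')(d) = -57 (Function('O')(d) = Add(Add(-57, d), Mul(-1, d)) = -57)
Pow(Add(Function('O')(17), 7775), -1) = Pow(Add(-57, 7775), -1) = Pow(7718, -1) = Rational(1, 7718)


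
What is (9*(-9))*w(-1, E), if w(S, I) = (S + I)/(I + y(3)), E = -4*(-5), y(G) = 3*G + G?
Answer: -1539/32 ≈ -48.094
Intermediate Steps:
y(G) = 4*G
E = 20
w(S, I) = (I + S)/(12 + I) (w(S, I) = (S + I)/(I + 4*3) = (I + S)/(I + 12) = (I + S)/(12 + I))
(9*(-9))*w(-1, E) = (9*(-9))*((20 - 1)/(12 + 20)) = -81*19/32 = -1539/32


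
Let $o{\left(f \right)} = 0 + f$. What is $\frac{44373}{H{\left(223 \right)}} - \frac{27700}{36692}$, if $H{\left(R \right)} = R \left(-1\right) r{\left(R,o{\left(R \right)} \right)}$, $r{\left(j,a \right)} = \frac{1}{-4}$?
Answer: $\frac{1626589841}{2045579} \approx 795.17$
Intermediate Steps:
$o{\left(f \right)} = f$
$r{\left(j,a \right)} = - \frac{1}{4}$
$H{\left(R \right)} = \frac{R}{4}$ ($H{\left(R \right)} = R \left(-1\right) \left(- \frac{1}{4}\right) = - R \left(- \frac{1}{4}\right) = \frac{R}{4}$)
$\frac{44373}{H{\left(223 \right)}} - \frac{27700}{36692} = \frac{44373}{\frac{1}{4} \cdot 223} - \frac{27700}{36692} = \frac{44373}{\frac{223}{4}} - \frac{6925}{9173} = 44373 \cdot \frac{4}{223} - \frac{6925}{9173} = \frac{177492}{223} - \frac{6925}{9173} = \frac{1626589841}{2045579}$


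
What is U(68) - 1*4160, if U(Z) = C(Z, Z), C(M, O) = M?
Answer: -4092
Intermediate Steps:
U(Z) = Z
U(68) - 1*4160 = 68 - 1*4160 = 68 - 4160 = -4092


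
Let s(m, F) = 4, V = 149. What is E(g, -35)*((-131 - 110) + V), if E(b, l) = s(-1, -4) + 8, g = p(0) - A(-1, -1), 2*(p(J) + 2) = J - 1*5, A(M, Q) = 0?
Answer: -1104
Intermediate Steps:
p(J) = -9/2 + J/2 (p(J) = -2 + (J - 1*5)/2 = -2 + (J - 5)/2 = -2 + (-5 + J)/2 = -2 + (-5/2 + J/2) = -9/2 + J/2)
g = -9/2 (g = (-9/2 + (½)*0) - 1*0 = (-9/2 + 0) + 0 = -9/2 + 0 = -9/2 ≈ -4.5000)
E(b, l) = 12 (E(b, l) = 4 + 8 = 12)
E(g, -35)*((-131 - 110) + V) = 12*((-131 - 110) + 149) = 12*(-241 + 149) = 12*(-92) = -1104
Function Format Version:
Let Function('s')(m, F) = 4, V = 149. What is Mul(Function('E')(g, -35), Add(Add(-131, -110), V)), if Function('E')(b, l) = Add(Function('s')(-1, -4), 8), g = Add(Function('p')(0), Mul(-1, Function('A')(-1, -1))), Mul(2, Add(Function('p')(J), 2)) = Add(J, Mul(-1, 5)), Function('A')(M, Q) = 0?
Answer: -1104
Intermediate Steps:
Function('p')(J) = Add(Rational(-9, 2), Mul(Rational(1, 2), J)) (Function('p')(J) = Add(-2, Mul(Rational(1, 2), Add(J, Mul(-1, 5)))) = Add(-2, Mul(Rational(1, 2), Add(J, -5))) = Add(-2, Mul(Rational(1, 2), Add(-5, J))) = Add(-2, Add(Rational(-5, 2), Mul(Rational(1, 2), J))) = Add(Rational(-9, 2), Mul(Rational(1, 2), J)))
g = Rational(-9, 2) (g = Add(Add(Rational(-9, 2), Mul(Rational(1, 2), 0)), Mul(-1, 0)) = Add(Add(Rational(-9, 2), 0), 0) = Add(Rational(-9, 2), 0) = Rational(-9, 2) ≈ -4.5000)
Function('E')(b, l) = 12 (Function('E')(b, l) = Add(4, 8) = 12)
Mul(Function('E')(g, -35), Add(Add(-131, -110), V)) = Mul(12, Add(Add(-131, -110), 149)) = Mul(12, Add(-241, 149)) = Mul(12, -92) = -1104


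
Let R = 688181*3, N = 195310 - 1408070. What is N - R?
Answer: -3277303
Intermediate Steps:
N = -1212760
R = 2064543
N - R = -1212760 - 1*2064543 = -1212760 - 2064543 = -3277303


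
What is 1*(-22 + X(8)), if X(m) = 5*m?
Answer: 18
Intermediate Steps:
1*(-22 + X(8)) = 1*(-22 + 5*8) = 1*(-22 + 40) = 1*18 = 18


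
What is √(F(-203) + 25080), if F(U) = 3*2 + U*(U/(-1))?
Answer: I*√16123 ≈ 126.98*I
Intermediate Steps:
F(U) = 6 - U² (F(U) = 6 + U*(U*(-1)) = 6 + U*(-U) = 6 - U²)
√(F(-203) + 25080) = √((6 - 1*(-203)²) + 25080) = √((6 - 1*41209) + 25080) = √((6 - 41209) + 25080) = √(-41203 + 25080) = √(-16123) = I*√16123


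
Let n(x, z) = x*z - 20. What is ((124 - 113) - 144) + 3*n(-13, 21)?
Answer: -1012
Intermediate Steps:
n(x, z) = -20 + x*z
((124 - 113) - 144) + 3*n(-13, 21) = ((124 - 113) - 144) + 3*(-20 - 13*21) = (11 - 144) + 3*(-20 - 273) = -133 + 3*(-293) = -133 - 879 = -1012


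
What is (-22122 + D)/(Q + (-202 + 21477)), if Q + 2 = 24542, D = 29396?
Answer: 7274/45815 ≈ 0.15877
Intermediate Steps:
Q = 24540 (Q = -2 + 24542 = 24540)
(-22122 + D)/(Q + (-202 + 21477)) = (-22122 + 29396)/(24540 + (-202 + 21477)) = 7274/(24540 + 21275) = 7274/45815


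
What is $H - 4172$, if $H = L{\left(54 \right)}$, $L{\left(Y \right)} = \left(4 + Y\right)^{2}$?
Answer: $-808$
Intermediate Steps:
$H = 3364$ ($H = \left(4 + 54\right)^{2} = 58^{2} = 3364$)
$H - 4172 = 3364 - 4172 = -808$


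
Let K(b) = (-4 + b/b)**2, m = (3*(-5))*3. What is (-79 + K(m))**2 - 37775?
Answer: -32875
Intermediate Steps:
m = -45 (m = -15*3 = -45)
K(b) = 9 (K(b) = (-4 + 1)**2 = (-3)**2 = 9)
(-79 + K(m))**2 - 37775 = (-79 + 9)**2 - 37775 = (-70)**2 - 37775 = 4900 - 37775 = -32875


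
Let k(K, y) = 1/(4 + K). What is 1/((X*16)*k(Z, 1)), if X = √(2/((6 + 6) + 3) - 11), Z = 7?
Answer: -11*I*√2445/2608 ≈ -0.20856*I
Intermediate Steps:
X = I*√2445/15 (X = √(2/(12 + 3) - 11) = √(2/15 - 11) = √(-163/15) = I*√2445/15 ≈ 3.2965*I)
1/((X*16)*k(Z, 1)) = 1/(((I*√2445/15)*16)/(4 + 7)) = 1/((16*I*√2445/15)/11) = 1/((16*I*√2445/15)*(1/11)) = 1/(16*I*√2445/165) = -11*I*√2445/2608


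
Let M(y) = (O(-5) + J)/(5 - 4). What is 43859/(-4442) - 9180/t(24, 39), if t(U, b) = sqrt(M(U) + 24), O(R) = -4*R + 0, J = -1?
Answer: -43859/4442 - 9180*sqrt(43)/43 ≈ -1409.8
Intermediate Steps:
O(R) = -4*R
M(y) = 19 (M(y) = (-4*(-5) - 1)/(5 - 4) = (20 - 1)/1 = 19*1 = 19)
t(U, b) = sqrt(43) (t(U, b) = sqrt(19 + 24) = sqrt(43))
43859/(-4442) - 9180/t(24, 39) = 43859/(-4442) - 9180*sqrt(43)/43 = 43859*(-1/4442) - 9180*sqrt(43)/43 = -43859/4442 - 9180*sqrt(43)/43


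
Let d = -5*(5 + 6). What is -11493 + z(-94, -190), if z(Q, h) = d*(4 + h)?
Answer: -1263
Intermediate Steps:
d = -55 (d = -5*11 = -55)
z(Q, h) = -220 - 55*h (z(Q, h) = -55*(4 + h) = -220 - 55*h)
-11493 + z(-94, -190) = -11493 + (-220 - 55*(-190)) = -11493 + (-220 + 10450) = -11493 + 10230 = -1263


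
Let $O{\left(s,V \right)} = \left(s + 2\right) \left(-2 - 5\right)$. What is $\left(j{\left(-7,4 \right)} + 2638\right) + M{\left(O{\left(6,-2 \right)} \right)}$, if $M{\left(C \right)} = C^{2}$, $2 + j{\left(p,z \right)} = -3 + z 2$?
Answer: $5777$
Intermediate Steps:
$O{\left(s,V \right)} = -14 - 7 s$ ($O{\left(s,V \right)} = \left(2 + s\right) \left(-7\right) = -14 - 7 s$)
$j{\left(p,z \right)} = -5 + 2 z$ ($j{\left(p,z \right)} = -2 + \left(-3 + z 2\right) = -2 + \left(-3 + 2 z\right) = -5 + 2 z$)
$\left(j{\left(-7,4 \right)} + 2638\right) + M{\left(O{\left(6,-2 \right)} \right)} = \left(\left(-5 + 2 \cdot 4\right) + 2638\right) + \left(-14 - 42\right)^{2} = \left(\left(-5 + 8\right) + 2638\right) + \left(-14 - 42\right)^{2} = \left(3 + 2638\right) + \left(-56\right)^{2} = 2641 + 3136 = 5777$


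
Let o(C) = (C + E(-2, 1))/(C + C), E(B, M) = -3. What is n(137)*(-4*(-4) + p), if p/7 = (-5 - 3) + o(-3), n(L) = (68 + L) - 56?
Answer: -4917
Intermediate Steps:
o(C) = (-3 + C)/(2*C) (o(C) = (C - 3)/(C + C) = (-3 + C)/((2*C)) = (-3 + C)*(1/(2*C)) = (-3 + C)/(2*C))
n(L) = 12 + L
p = -49 (p = 7*((-5 - 3) + (½)*(-3 - 3)/(-3)) = 7*(-8 + (½)*(-⅓)*(-6)) = 7*(-8 + 1) = 7*(-7) = -49)
n(137)*(-4*(-4) + p) = (12 + 137)*(-4*(-4) - 49) = 149*(16 - 49) = 149*(-33) = -4917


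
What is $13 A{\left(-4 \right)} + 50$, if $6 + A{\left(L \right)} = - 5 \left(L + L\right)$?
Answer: $492$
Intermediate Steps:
$A{\left(L \right)} = -6 - 10 L$ ($A{\left(L \right)} = -6 - 5 \left(L + L\right) = -6 - 5 \cdot 2 L = -6 - 10 L$)
$13 A{\left(-4 \right)} + 50 = 13 \left(-6 - -40\right) + 50 = 13 \left(-6 + 40\right) + 50 = 13 \cdot 34 + 50 = 442 + 50 = 492$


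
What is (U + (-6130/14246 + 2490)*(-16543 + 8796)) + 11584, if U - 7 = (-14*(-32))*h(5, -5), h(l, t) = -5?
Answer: -137312531962/7123 ≈ -1.9277e+7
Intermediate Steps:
U = -2233 (U = 7 - 14*(-32)*(-5) = 7 + 448*(-5) = 7 - 2240 = -2233)
(U + (-6130/14246 + 2490)*(-16543 + 8796)) + 11584 = (-2233 + (-6130/14246 + 2490)*(-16543 + 8796)) + 11584 = (-2233 + (-6130*1/14246 + 2490)*(-7747)) + 11584 = (-2233 + (-3065/7123 + 2490)*(-7747)) + 11584 = (-2233 + (17733205/7123)*(-7747)) + 11584 = (-2233 - 137379139135/7123) + 11584 = -137395044794/7123 + 11584 = -137312531962/7123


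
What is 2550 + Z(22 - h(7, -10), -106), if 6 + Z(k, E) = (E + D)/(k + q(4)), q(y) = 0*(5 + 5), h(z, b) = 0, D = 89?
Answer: 55951/22 ≈ 2543.2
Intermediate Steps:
q(y) = 0 (q(y) = 0*10 = 0)
Z(k, E) = -6 + (89 + E)/k (Z(k, E) = -6 + (E + 89)/(k + 0) = -6 + (89 + E)/k)
2550 + Z(22 - h(7, -10), -106) = 2550 + (89 - 106 - 6*(22 - 1*0))/(22 - 1*0) = 2550 + (89 - 106 - 6*(22 + 0))/(22 + 0) = 2550 + (89 - 106 - 6*22)/22 = 2550 + (89 - 106 - 132)/22 = 2550 + (1/22)*(-149) = 2550 - 149/22 = 55951/22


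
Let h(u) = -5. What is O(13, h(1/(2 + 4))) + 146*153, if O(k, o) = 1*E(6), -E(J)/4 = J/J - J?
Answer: 22358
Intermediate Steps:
E(J) = -4 + 4*J (E(J) = -4*(J/J - J) = -4*(1 - J) = -4 + 4*J)
O(k, o) = 20 (O(k, o) = 1*(-4 + 4*6) = 1*(-4 + 24) = 1*20 = 20)
O(13, h(1/(2 + 4))) + 146*153 = 20 + 146*153 = 20 + 22338 = 22358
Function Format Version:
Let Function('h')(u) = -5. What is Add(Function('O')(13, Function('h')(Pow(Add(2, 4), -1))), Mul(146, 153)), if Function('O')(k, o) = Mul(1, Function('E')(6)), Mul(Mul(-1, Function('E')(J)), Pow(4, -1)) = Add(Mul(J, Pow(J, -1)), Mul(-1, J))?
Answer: 22358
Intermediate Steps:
Function('E')(J) = Add(-4, Mul(4, J)) (Function('E')(J) = Mul(-4, Add(Mul(J, Pow(J, -1)), Mul(-1, J))) = Mul(-4, Add(1, Mul(-1, J))) = Add(-4, Mul(4, J)))
Function('O')(k, o) = 20 (Function('O')(k, o) = Mul(1, Add(-4, Mul(4, 6))) = Mul(1, Add(-4, 24)) = Mul(1, 20) = 20)
Add(Function('O')(13, Function('h')(Pow(Add(2, 4), -1))), Mul(146, 153)) = Add(20, Mul(146, 153)) = Add(20, 22338) = 22358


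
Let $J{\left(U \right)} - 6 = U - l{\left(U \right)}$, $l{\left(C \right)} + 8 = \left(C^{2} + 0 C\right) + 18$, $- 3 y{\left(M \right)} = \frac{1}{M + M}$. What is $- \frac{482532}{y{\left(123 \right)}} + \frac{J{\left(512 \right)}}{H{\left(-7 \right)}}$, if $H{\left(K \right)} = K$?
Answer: $\frac{2493021948}{7} \approx 3.5615 \cdot 10^{8}$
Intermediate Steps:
$y{\left(M \right)} = - \frac{1}{6 M}$ ($y{\left(M \right)} = - \frac{1}{3 \left(M + M\right)} = - \frac{1}{3 \cdot 2 M} = - \frac{\frac{1}{2} \frac{1}{M}}{3} = - \frac{1}{6 M}$)
$l{\left(C \right)} = 10 + C^{2}$ ($l{\left(C \right)} = -8 + \left(\left(C^{2} + 0 C\right) + 18\right) = -8 + \left(\left(C^{2} + 0\right) + 18\right) = -8 + \left(C^{2} + 18\right) = -8 + \left(18 + C^{2}\right) = 10 + C^{2}$)
$J{\left(U \right)} = -4 + U - U^{2}$ ($J{\left(U \right)} = 6 - \left(10 + U^{2} - U\right) = -4 + U - U^{2}$)
$- \frac{482532}{y{\left(123 \right)}} + \frac{J{\left(512 \right)}}{H{\left(-7 \right)}} = - \frac{482532}{\left(- \frac{1}{6}\right) \frac{1}{123}} + \frac{-4 + 512 - 512^{2}}{-7} = - \frac{482532}{\left(- \frac{1}{6}\right) \frac{1}{123}} + \left(-4 + 512 - 262144\right) \left(- \frac{1}{7}\right) = - \frac{482532}{- \frac{1}{738}} + \left(-4 + 512 - 262144\right) \left(- \frac{1}{7}\right) = \left(-482532\right) \left(-738\right) - - \frac{261636}{7} = 356108616 + \frac{261636}{7} = \frac{2493021948}{7}$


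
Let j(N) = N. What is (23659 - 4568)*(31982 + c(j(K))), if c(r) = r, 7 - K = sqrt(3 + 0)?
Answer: 610701999 - 19091*sqrt(3) ≈ 6.1067e+8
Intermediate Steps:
K = 7 - sqrt(3) (K = 7 - sqrt(3 + 0) = 7 - sqrt(3) ≈ 5.2680)
(23659 - 4568)*(31982 + c(j(K))) = (23659 - 4568)*(31982 + (7 - sqrt(3))) = 19091*(31989 - sqrt(3)) = 610701999 - 19091*sqrt(3)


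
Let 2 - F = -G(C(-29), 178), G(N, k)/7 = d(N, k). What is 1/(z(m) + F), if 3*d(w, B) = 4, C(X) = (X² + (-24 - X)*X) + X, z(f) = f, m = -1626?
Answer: -3/4844 ≈ -0.00061932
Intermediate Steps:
C(X) = X + X² + X*(-24 - X) (C(X) = (X² + X*(-24 - X)) + X = X + X² + X*(-24 - X))
d(w, B) = 4/3 (d(w, B) = (⅓)*4 = 4/3)
G(N, k) = 28/3 (G(N, k) = 7*(4/3) = 28/3)
F = 34/3 (F = 2 - (-1)*28/3 = 2 - 1*(-28/3) = 2 + 28/3 = 34/3 ≈ 11.333)
1/(z(m) + F) = 1/(-1626 + 34/3) = 1/(-4844/3) = -3/4844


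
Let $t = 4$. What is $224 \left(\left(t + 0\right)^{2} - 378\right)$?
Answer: $-81088$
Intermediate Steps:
$224 \left(\left(t + 0\right)^{2} - 378\right) = 224 \left(\left(4 + 0\right)^{2} - 378\right) = 224 \left(4^{2} - 378\right) = 224 \left(16 - 378\right) = 224 \left(-362\right) = -81088$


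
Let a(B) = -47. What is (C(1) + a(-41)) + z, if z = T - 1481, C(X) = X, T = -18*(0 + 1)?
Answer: -1545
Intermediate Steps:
T = -18 (T = -18*1 = -18)
z = -1499 (z = -18 - 1481 = -1499)
(C(1) + a(-41)) + z = (1 - 47) - 1499 = -46 - 1499 = -1545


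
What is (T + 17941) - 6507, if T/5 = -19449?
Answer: -85811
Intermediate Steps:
T = -97245 (T = 5*(-19449) = -97245)
(T + 17941) - 6507 = (-97245 + 17941) - 6507 = -79304 - 6507 = -85811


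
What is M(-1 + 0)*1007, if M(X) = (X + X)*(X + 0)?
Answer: 2014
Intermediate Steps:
M(X) = 2*X² (M(X) = (2*X)*X = 2*X²)
M(-1 + 0)*1007 = (2*(-1 + 0)²)*1007 = (2*(-1)²)*1007 = (2*1)*1007 = 2*1007 = 2014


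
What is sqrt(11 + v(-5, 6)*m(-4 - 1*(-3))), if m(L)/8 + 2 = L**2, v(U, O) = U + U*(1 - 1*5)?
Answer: I*sqrt(109) ≈ 10.44*I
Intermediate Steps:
v(U, O) = -3*U (v(U, O) = U + U*(1 - 5) = U + U*(-4) = U - 4*U = -3*U)
m(L) = -16 + 8*L**2
sqrt(11 + v(-5, 6)*m(-4 - 1*(-3))) = sqrt(11 + (-3*(-5))*(-16 + 8*(-4 - 1*(-3))**2)) = sqrt(11 + 15*(-16 + 8*(-4 + 3)**2)) = sqrt(11 + 15*(-16 + 8*(-1)**2)) = sqrt(11 + 15*(-16 + 8*1)) = sqrt(11 + 15*(-16 + 8)) = sqrt(11 + 15*(-8)) = sqrt(11 - 120) = sqrt(-109) = I*sqrt(109)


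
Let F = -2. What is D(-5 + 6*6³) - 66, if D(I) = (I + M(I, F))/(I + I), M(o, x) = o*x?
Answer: -133/2 ≈ -66.500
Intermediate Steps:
D(I) = -½ (D(I) = (I + I*(-2))/(I + I) = (I - 2*I)/((2*I)) = (-I)*(1/(2*I)) = -½)
D(-5 + 6*6³) - 66 = -½ - 66 = -133/2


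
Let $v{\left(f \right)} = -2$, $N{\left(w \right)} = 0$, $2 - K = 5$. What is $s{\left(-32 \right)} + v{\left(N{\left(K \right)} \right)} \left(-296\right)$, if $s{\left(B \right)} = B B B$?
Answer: $-32176$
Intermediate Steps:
$K = -3$ ($K = 2 - 5 = -3$)
$s{\left(B \right)} = B^{3}$ ($s{\left(B \right)} = B^{2} B = B^{3}$)
$s{\left(-32 \right)} + v{\left(N{\left(K \right)} \right)} \left(-296\right) = \left(-32\right)^{3} - -592 = -32768 + 592 = -32176$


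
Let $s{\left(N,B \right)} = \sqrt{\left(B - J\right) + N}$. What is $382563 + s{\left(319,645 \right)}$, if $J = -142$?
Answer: $382563 + \sqrt{1106} \approx 3.826 \cdot 10^{5}$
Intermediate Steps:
$s{\left(N,B \right)} = \sqrt{142 + B + N}$ ($s{\left(N,B \right)} = \sqrt{\left(B - -142\right) + N} = \sqrt{\left(B + 142\right) + N} = \sqrt{\left(142 + B\right) + N} = \sqrt{142 + B + N}$)
$382563 + s{\left(319,645 \right)} = 382563 + \sqrt{142 + 645 + 319} = 382563 + \sqrt{1106}$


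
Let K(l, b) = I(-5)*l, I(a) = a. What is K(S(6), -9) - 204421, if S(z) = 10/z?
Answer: -613288/3 ≈ -2.0443e+5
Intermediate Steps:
K(l, b) = -5*l
K(S(6), -9) - 204421 = -50/6 - 204421 = -5*5/3 - 204421 = -25/3 - 204421 = -613288/3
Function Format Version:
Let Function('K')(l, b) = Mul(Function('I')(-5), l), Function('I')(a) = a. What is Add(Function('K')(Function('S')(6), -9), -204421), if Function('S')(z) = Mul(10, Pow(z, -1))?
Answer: Rational(-613288, 3) ≈ -2.0443e+5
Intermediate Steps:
Function('K')(l, b) = Mul(-5, l)
Add(Function('K')(Function('S')(6), -9), -204421) = Add(Mul(-5, Mul(10, Pow(6, -1))), -204421) = Add(Mul(-5, Mul(10, Rational(1, 6))), -204421) = Add(Mul(-5, Rational(5, 3)), -204421) = Add(Rational(-25, 3), -204421) = Rational(-613288, 3)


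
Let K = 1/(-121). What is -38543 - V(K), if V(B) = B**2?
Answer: -564308064/14641 ≈ -38543.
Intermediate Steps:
K = -1/121 ≈ -0.0082645
-38543 - V(K) = -38543 - (-1/121)**2 = -38543 - 1*1/14641 = -38543 - 1/14641 = -564308064/14641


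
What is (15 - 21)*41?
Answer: -246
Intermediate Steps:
(15 - 21)*41 = -6*41 = -246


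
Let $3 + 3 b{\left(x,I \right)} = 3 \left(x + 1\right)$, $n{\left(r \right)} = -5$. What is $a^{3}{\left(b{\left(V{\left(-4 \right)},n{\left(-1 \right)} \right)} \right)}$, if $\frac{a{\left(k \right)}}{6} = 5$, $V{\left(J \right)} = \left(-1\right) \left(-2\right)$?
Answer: $27000$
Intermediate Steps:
$V{\left(J \right)} = 2$
$b{\left(x,I \right)} = x$ ($b{\left(x,I \right)} = -1 + \frac{3 \left(x + 1\right)}{3} = -1 + \frac{3 \left(1 + x\right)}{3} = -1 + \frac{3 + 3 x}{3} = -1 + \left(1 + x\right) = x$)
$a{\left(k \right)} = 30$ ($a{\left(k \right)} = 6 \cdot 5 = 30$)
$a^{3}{\left(b{\left(V{\left(-4 \right)},n{\left(-1 \right)} \right)} \right)} = 30^{3} = 27000$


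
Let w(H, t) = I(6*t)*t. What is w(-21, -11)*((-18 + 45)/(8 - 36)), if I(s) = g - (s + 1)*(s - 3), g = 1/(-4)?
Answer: -761211/16 ≈ -47576.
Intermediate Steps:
g = -1/4 ≈ -0.25000
I(s) = -1/4 - (1 + s)*(-3 + s) (I(s) = -1/4 - (s + 1)*(s - 3) = -1/4 - (1 + s)*(-3 + s))
w(H, t) = t*(11/4 - 36*t**2 + 12*t) (w(H, t) = (11/4 - (6*t)**2 + 2*(6*t))*t = (11/4 - 36*t**2 + 12*t)*t = t*(11/4 - 36*t**2 + 12*t))
w(-21, -11)*((-18 + 45)/(8 - 36)) = ((1/4)*(-11)*(11 - 144*(-11)**2 + 48*(-11)))*((-18 + 45)/(8 - 36)) = ((1/4)*(-11)*(11 - 144*121 - 528))*(27/(-28)) = ((1/4)*(-11)*(11 - 17424 - 528))*(27*(-1/28)) = ((1/4)*(-11)*(-17941))*(-27/28) = (197351/4)*(-27/28) = -761211/16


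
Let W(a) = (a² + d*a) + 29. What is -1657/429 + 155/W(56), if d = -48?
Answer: -241298/68211 ≈ -3.5375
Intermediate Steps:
W(a) = 29 + a² - 48*a (W(a) = (a² - 48*a) + 29 = 29 + a² - 48*a)
-1657/429 + 155/W(56) = -1657/429 + 155/(29 + 56² - 48*56) = -1657*1/429 + 155/(29 + 3136 - 2688) = -1657/429 + 155/477 = -241298/68211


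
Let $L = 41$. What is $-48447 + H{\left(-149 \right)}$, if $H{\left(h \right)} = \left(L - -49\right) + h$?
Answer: $-48506$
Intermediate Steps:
$H{\left(h \right)} = 90 + h$ ($H{\left(h \right)} = \left(41 - -49\right) + h = \left(41 + 49\right) + h = 90 + h$)
$-48447 + H{\left(-149 \right)} = -48447 + \left(90 - 149\right) = -48447 - 59 = -48506$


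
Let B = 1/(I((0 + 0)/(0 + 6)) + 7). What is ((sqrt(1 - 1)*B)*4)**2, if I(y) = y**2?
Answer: 0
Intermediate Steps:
B = 1/7 (B = 1/(((0 + 0)/(0 + 6))**2 + 7) = 1/((0/6)**2 + 7) = 1/((0*(1/6))**2 + 7) = 1/(0**2 + 7) = 1/(0 + 7) = 1/7 ≈ 0.14286)
((sqrt(1 - 1)*B)*4)**2 = ((sqrt(1 - 1)*(1/7))*4)**2 = ((sqrt(0)*(1/7))*4)**2 = ((0*(1/7))*4)**2 = (0*4)**2 = 0**2 = 0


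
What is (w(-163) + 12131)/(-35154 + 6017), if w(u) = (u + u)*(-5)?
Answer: -13761/29137 ≈ -0.47229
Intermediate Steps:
w(u) = -10*u (w(u) = (2*u)*(-5) = -10*u)
(w(-163) + 12131)/(-35154 + 6017) = (-10*(-163) + 12131)/(-35154 + 6017) = (1630 + 12131)/(-29137) = 13761*(-1/29137) = -13761/29137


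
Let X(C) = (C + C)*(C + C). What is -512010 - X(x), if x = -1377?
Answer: -8096526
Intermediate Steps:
X(C) = 4*C**2 (X(C) = (2*C)*(2*C) = 4*C**2)
-512010 - X(x) = -512010 - 4*(-1377)**2 = -512010 - 4*1896129 = -512010 - 1*7584516 = -512010 - 7584516 = -8096526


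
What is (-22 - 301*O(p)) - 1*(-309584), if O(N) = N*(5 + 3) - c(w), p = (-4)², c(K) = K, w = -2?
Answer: 270432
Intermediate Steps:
p = 16
O(N) = 2 + 8*N (O(N) = N*(5 + 3) - 1*(-2) = N*8 + 2 = 8*N + 2 = 2 + 8*N)
(-22 - 301*O(p)) - 1*(-309584) = (-22 - 301*(2 + 8*16)) - 1*(-309584) = (-22 - 301*(2 + 128)) + 309584 = (-22 - 301*130) + 309584 = (-22 - 39130) + 309584 = -39152 + 309584 = 270432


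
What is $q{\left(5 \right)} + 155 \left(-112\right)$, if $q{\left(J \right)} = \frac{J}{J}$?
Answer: $-17359$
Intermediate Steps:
$q{\left(J \right)} = 1$
$q{\left(5 \right)} + 155 \left(-112\right) = 1 + 155 \left(-112\right) = 1 - 17360 = -17359$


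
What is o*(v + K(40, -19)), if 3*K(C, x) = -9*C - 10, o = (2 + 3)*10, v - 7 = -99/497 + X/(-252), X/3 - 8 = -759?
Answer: -5347325/994 ≈ -5379.6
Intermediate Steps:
X = -2253 (X = 24 + 3*(-759) = 24 - 2277 = -2253)
v = 93881/5964 (v = 7 + (-99/497 - 2253/(-252)) = 7 + (-99*1/497 - 2253*(-1/252)) = 7 + (-99/497 + 751/84) = 7 + 52133/5964 = 93881/5964 ≈ 15.741)
o = 50 (o = 5*10 = 50)
K(C, x) = -10/3 - 3*C (K(C, x) = (-9*C - 10)/3 = (-10 - 9*C)/3 = -10/3 - 3*C)
o*(v + K(40, -19)) = 50*(93881/5964 + (-10/3 - 3*40)) = 50*(93881/5964 + (-10/3 - 120)) = 50*(93881/5964 - 370/3) = 50*(-213893/1988) = -5347325/994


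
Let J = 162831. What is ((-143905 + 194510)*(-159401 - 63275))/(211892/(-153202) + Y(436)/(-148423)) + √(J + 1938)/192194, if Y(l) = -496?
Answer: 64057869389071366270/7843414531 + √164769/192194 ≈ 8.1671e+9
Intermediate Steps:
((-143905 + 194510)*(-159401 - 63275))/(211892/(-153202) + Y(436)/(-148423)) + √(J + 1938)/192194 = ((-143905 + 194510)*(-159401 - 63275))/(211892/(-153202) - 496/(-148423)) + √(162831 + 1938)/192194 = (50605*(-222676))/(211892*(-1/153202) - 496*(-1/148423)) + √164769*(1/192194) = -11268518980/(-105946/76601 + 496/148423) + √164769/192194 = -11268518980/(-15686829062/11369350223) + √164769/192194 = -11268518980*(-11369350223/15686829062) + √164769/192194 = 64057869389071366270/7843414531 + √164769/192194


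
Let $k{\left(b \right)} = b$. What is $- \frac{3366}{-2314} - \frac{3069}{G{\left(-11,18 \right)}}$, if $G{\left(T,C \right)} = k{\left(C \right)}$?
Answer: $- \frac{391171}{2314} \approx -169.05$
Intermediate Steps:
$G{\left(T,C \right)} = C$
$- \frac{3366}{-2314} - \frac{3069}{G{\left(-11,18 \right)}} = - \frac{3366}{-2314} - \frac{3069}{18} = \left(-3366\right) \left(- \frac{1}{2314}\right) - \frac{341}{2} = \frac{1683}{1157} - \frac{341}{2} = - \frac{391171}{2314}$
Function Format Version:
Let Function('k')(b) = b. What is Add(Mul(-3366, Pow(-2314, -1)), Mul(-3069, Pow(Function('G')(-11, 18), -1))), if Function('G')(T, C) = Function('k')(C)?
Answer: Rational(-391171, 2314) ≈ -169.05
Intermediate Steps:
Function('G')(T, C) = C
Add(Mul(-3366, Pow(-2314, -1)), Mul(-3069, Pow(Function('G')(-11, 18), -1))) = Add(Mul(-3366, Pow(-2314, -1)), Mul(-3069, Pow(18, -1))) = Add(Mul(-3366, Rational(-1, 2314)), Mul(-3069, Rational(1, 18))) = Add(Rational(1683, 1157), Rational(-341, 2)) = Rational(-391171, 2314)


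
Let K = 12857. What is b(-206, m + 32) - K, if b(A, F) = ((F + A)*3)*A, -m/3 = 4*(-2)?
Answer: 79843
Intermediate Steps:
m = 24 (m = -12*(-2) = -3*(-8) = 24)
b(A, F) = A*(3*A + 3*F) (b(A, F) = ((A + F)*3)*A = (3*A + 3*F)*A = A*(3*A + 3*F))
b(-206, m + 32) - K = 3*(-206)*(-206 + (24 + 32)) - 1*12857 = 3*(-206)*(-206 + 56) - 12857 = 3*(-206)*(-150) - 12857 = 92700 - 12857 = 79843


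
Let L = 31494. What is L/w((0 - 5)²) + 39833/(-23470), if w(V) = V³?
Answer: 23354711/73343750 ≈ 0.31843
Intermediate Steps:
L/w((0 - 5)²) + 39833/(-23470) = 31494/(((0 - 5)²)³) + 39833/(-23470) = 31494/(((-5)²)³) + 39833*(-1/23470) = 31494/(25³) - 39833/23470 = 31494/15625 - 39833/23470 = 23354711/73343750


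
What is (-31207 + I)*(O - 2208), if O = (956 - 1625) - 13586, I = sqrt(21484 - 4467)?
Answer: 513760841 - 16463*sqrt(17017) ≈ 5.1161e+8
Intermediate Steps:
I = sqrt(17017) ≈ 130.45
O = -14255 (O = -669 - 13586 = -14255)
(-31207 + I)*(O - 2208) = (-31207 + sqrt(17017))*(-14255 - 2208) = (-31207 + sqrt(17017))*(-16463) = 513760841 - 16463*sqrt(17017)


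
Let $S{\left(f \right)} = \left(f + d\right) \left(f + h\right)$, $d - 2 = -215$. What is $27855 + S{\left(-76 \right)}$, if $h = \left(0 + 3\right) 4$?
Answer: $46351$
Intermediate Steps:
$d = -213$ ($d = 2 - 215 = -213$)
$h = 12$ ($h = 3 \cdot 4 = 12$)
$S{\left(f \right)} = \left(-213 + f\right) \left(12 + f\right)$ ($S{\left(f \right)} = \left(f - 213\right) \left(f + 12\right) = \left(-213 + f\right) \left(12 + f\right)$)
$27855 + S{\left(-76 \right)} = 27855 - \left(-12720 - 5776\right) = 27855 + \left(-2556 + 5776 + 15276\right) = 27855 + 18496 = 46351$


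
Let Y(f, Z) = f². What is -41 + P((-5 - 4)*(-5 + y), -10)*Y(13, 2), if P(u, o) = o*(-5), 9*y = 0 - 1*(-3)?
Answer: 8409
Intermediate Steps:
y = ⅓ (y = (0 - 1*(-3))/9 = (0 + 3)/9 = (⅑)*3 = ⅓ ≈ 0.33333)
P(u, o) = -5*o
-41 + P((-5 - 4)*(-5 + y), -10)*Y(13, 2) = -41 - 5*(-10)*13² = -41 + 50*169 = -41 + 8450 = 8409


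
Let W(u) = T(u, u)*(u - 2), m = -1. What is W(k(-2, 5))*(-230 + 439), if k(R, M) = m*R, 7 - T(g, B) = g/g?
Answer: 0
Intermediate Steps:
T(g, B) = 6 (T(g, B) = 7 - g/g = 7 - 1*1 = 7 - 1 = 6)
k(R, M) = -R
W(u) = -12 + 6*u (W(u) = 6*(u - 2) = 6*(-2 + u) = -12 + 6*u)
W(k(-2, 5))*(-230 + 439) = (-12 + 6*(-1*(-2)))*(-230 + 439) = (-12 + 6*2)*209 = (-12 + 12)*209 = 0*209 = 0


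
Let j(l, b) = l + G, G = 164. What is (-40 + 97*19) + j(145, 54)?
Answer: 2112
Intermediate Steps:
j(l, b) = 164 + l (j(l, b) = l + 164 = 164 + l)
(-40 + 97*19) + j(145, 54) = (-40 + 97*19) + (164 + 145) = (-40 + 1843) + 309 = 1803 + 309 = 2112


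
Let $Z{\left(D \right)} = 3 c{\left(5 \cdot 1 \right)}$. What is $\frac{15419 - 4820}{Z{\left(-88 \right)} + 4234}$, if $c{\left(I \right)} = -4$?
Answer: $\frac{10599}{4222} \approx 2.5104$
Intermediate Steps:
$Z{\left(D \right)} = -12$ ($Z{\left(D \right)} = 3 \left(-4\right) = -12$)
$\frac{15419 - 4820}{Z{\left(-88 \right)} + 4234} = \frac{15419 - 4820}{-12 + 4234} = \frac{10599}{4222}$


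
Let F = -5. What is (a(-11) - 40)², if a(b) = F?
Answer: 2025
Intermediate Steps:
a(b) = -5
(a(-11) - 40)² = (-5 - 40)² = (-45)² = 2025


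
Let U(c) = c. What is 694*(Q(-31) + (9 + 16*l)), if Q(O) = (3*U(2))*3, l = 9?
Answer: 118674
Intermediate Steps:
Q(O) = 18 (Q(O) = (3*2)*3 = 6*3 = 18)
694*(Q(-31) + (9 + 16*l)) = 694*(18 + (9 + 16*9)) = 694*(18 + (9 + 144)) = 694*(18 + 153) = 694*171 = 118674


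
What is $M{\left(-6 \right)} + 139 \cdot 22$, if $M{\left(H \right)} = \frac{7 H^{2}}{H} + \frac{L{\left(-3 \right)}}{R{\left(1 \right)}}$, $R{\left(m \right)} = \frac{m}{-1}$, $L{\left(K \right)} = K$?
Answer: $3019$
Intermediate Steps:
$R{\left(m \right)} = - m$ ($R{\left(m \right)} = m \left(-1\right) = - m$)
$M{\left(H \right)} = 3 + 7 H$ ($M{\left(H \right)} = \frac{7 H^{2}}{H} - \frac{3}{\left(-1\right) 1} = 7 H - \frac{3}{-1} = 7 H - -3 = 7 H + 3 = 3 + 7 H$)
$M{\left(-6 \right)} + 139 \cdot 22 = \left(3 + 7 \left(-6\right)\right) + 139 \cdot 22 = \left(3 - 42\right) + 3058 = -39 + 3058 = 3019$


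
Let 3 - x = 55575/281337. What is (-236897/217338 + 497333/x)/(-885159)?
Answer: -51194190859799/255350643535548 ≈ -0.20049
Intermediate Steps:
x = 262812/93779 (x = 3 - 55575/281337 = 3 - 1*18525/93779 = 3 - 18525/93779 = 262812/93779 ≈ 2.8025)
(-236897/217338 + 497333/x)/(-885159) = (-236897/217338 + 497333/(262812/93779))/(-885159) = (-236897*1/217338 + 497333*(93779/262812))*(-1/885159) = (-236897/217338 + 46639391407/262812)*(-1/885159) = (51194190859799/288479972)*(-1/885159) = -51194190859799/255350643535548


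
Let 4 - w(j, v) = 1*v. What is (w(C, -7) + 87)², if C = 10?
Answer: 9604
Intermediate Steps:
w(j, v) = 4 - v
(w(C, -7) + 87)² = ((4 - 1*(-7)) + 87)² = ((4 + 7) + 87)² = (11 + 87)² = 98² = 9604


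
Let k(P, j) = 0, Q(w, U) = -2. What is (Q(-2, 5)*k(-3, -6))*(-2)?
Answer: 0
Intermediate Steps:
(Q(-2, 5)*k(-3, -6))*(-2) = -2*0*(-2) = 0*(-2) = 0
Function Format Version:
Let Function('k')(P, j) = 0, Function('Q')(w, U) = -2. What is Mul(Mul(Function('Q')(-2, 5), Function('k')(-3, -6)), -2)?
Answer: 0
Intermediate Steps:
Mul(Mul(Function('Q')(-2, 5), Function('k')(-3, -6)), -2) = Mul(Mul(-2, 0), -2) = Mul(0, -2) = 0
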